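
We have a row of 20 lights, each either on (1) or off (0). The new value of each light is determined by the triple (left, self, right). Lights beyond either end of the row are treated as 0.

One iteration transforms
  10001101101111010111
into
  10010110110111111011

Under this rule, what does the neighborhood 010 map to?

At position 0 the neighborhood is 010; the next row has 1 there.

1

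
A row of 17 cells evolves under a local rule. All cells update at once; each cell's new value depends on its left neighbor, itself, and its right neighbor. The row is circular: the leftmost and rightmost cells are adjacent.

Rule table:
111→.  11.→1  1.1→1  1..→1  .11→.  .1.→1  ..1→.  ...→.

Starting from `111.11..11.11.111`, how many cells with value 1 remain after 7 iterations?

..11.11..11.11...
...11.11..11.11..
....11.11..11.11.
.....11.11..11.11
1.....11.11..11.1
11.....11.11..11.
.11.....11.11..11
count of 1: 8

8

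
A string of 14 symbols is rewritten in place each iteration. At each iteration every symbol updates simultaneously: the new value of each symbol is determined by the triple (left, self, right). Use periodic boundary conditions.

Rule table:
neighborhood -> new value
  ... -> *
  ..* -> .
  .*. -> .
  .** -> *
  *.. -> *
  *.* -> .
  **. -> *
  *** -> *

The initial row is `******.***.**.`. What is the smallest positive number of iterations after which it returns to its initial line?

******.***.**.

1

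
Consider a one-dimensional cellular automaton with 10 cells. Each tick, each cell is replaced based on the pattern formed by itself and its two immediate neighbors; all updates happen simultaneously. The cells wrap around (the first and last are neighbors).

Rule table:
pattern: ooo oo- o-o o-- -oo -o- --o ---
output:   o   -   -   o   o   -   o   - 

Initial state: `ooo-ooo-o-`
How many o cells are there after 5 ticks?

oo--oo----
o-ooo-o--o
--oo---ooo
ooo-o-ooo-
oo----oo--
count of o: 4

4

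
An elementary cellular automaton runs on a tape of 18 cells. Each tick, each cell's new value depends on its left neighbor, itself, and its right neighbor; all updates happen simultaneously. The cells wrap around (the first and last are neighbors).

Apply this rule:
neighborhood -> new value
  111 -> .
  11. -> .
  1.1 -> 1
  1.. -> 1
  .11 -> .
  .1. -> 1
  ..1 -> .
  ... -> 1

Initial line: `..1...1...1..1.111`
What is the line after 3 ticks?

..11.111.11.11...1

tick 1: 1.111.111.11.11...
tick 2: 11...1...1..1..11.
tick 3: ..11.111.11.11...1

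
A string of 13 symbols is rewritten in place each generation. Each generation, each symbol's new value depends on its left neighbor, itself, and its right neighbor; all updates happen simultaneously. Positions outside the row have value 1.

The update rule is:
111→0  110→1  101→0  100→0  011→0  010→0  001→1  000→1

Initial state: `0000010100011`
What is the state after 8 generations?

0001110000101

0111100001100
0000101110101
0111000010000
0001011100111
0110000101000
0010111000011
0100001011100
0001110000101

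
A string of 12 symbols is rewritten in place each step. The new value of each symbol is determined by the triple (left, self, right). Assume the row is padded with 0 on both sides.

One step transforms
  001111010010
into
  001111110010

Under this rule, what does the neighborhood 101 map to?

1

At position 6 the neighborhood is 101; the next row has 1 there.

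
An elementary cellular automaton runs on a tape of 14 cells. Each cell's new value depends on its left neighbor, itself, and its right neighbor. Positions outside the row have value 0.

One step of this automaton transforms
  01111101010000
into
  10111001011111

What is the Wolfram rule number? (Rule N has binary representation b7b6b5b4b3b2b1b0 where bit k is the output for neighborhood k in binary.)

position 2: 111 → 1  (bit 7 = 1)
position 5: 110 → 0  (bit 6 = 0)
position 6: 101 → 0  (bit 5 = 0)
position 10: 100 → 1  (bit 4 = 1)
position 1: 011 → 0  (bit 3 = 0)
position 7: 010 → 1  (bit 2 = 1)
position 0: 001 → 1  (bit 1 = 1)
position 11: 000 → 1  (bit 0 = 1)
bits b7..b0 = 10010111 = 151

151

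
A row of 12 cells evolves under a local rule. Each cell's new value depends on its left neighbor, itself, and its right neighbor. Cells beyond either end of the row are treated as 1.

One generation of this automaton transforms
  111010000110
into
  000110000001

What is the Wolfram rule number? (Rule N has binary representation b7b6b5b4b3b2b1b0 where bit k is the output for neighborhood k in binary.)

position 0: 111 → 0  (bit 7 = 0)
position 2: 110 → 0  (bit 6 = 0)
position 3: 101 → 1  (bit 5 = 1)
position 5: 100 → 0  (bit 4 = 0)
position 9: 011 → 0  (bit 3 = 0)
position 4: 010 → 1  (bit 2 = 1)
position 8: 001 → 0  (bit 1 = 0)
position 6: 000 → 0  (bit 0 = 0)
bits b7..b0 = 00100100 = 36

36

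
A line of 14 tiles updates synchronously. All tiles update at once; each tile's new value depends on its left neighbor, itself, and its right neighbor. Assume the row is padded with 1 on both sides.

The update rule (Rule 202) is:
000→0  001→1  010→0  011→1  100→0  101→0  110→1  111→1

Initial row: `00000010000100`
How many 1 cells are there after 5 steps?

7

00000100001001
00001000010011
00010000100111
00100001001111
01000010011111
count of 1: 7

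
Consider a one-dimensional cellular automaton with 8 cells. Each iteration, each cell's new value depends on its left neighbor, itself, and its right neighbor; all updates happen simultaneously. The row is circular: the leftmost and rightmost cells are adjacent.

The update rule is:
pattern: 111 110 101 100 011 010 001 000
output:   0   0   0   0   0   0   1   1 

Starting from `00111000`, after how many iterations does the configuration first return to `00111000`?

iteration 1: 11000011
iteration 2: 00011100
iteration 3: 11100001
iteration 4: 00001110
iteration 5: 11110000
iteration 6: 00000111
iteration 7: 01111000
iteration 8: 10000011
iteration 9: 00111100
iteration 10: 11000001
iteration 11: 00011110
iteration 12: 11100000
iteration 13: 00001111
iteration 14: 01110000
iteration 15: 10000111
iteration 16: 00111000

16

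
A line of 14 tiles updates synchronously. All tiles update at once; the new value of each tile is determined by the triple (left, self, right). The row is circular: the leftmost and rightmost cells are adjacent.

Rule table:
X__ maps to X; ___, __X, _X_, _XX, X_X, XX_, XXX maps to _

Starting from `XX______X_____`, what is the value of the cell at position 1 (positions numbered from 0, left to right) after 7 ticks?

X

__X______X____
___X______X___
____X______X__
_____X______X_
______X______X
X______X______
_X______X_____
position 1 holds X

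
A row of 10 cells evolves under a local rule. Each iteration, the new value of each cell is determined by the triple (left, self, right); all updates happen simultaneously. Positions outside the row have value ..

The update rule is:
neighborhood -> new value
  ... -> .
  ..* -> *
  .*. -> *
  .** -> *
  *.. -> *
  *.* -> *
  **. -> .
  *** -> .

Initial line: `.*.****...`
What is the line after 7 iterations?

****...***

iteration 1: ****...*..
iteration 2: *...*.***.
iteration 3: **.****..*
iteration 4: *.**...***
iteration 5: ***.*.**..
iteration 6: *..****.*.
iteration 7: ****...***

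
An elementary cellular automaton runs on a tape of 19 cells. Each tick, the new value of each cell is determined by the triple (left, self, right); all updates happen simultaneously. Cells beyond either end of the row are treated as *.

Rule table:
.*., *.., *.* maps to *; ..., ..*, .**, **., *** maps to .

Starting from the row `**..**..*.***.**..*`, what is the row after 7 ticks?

tick 1: ..*...*.**...*..*..
tick 2: *.**..**..*..**.**.
tick 3: .*..*...*.**...*..*
tick 4: ***.**..**..*..**..
tick 5: ...*..*...*.**...*.
tick 6: *..**.**..**..*..**
tick 7: .*...*..*...*.**...

.*...*..*...*.**...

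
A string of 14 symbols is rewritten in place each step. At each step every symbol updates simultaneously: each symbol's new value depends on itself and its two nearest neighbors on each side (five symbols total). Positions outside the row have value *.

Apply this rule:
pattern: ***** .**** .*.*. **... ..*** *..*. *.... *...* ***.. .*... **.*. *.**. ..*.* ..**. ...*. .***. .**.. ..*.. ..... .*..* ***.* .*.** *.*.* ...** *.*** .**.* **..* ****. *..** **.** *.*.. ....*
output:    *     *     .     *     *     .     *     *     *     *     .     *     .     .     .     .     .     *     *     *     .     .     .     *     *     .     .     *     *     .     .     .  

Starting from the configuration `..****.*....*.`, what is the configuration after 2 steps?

.****...**....
.*******..**.*

.*******..**.*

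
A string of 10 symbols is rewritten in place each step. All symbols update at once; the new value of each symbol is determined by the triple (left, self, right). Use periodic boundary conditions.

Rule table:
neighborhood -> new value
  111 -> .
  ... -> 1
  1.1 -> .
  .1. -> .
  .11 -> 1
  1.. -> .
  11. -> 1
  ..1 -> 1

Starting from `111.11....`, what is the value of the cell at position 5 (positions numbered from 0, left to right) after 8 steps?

.

1.1.11.111
1...11.1..
..1111...1
.11..1.11.
111.1..11.
1.1...111.
....111.1.
11111.1...
position 5 holds .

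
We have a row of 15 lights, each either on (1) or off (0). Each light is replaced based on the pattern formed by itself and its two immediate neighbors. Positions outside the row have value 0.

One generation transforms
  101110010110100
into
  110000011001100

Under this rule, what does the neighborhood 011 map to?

At position 2 the neighborhood is 011; the next row has 0 there.

0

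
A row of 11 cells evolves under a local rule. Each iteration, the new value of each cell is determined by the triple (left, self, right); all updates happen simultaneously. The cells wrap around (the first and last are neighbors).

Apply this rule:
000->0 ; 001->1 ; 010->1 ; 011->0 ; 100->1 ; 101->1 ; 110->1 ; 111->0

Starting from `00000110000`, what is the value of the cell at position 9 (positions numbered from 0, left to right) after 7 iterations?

00001011000
00011101100
00100110110
01111011011
10001101101
11010110110
01111011011
position 9 holds 1

1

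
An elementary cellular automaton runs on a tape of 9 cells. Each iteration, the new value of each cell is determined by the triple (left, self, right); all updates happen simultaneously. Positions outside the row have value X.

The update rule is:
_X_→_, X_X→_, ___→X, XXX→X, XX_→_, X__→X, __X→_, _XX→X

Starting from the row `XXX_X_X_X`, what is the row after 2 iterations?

XX______X
X_XXXXX_X

X_XXXXX_X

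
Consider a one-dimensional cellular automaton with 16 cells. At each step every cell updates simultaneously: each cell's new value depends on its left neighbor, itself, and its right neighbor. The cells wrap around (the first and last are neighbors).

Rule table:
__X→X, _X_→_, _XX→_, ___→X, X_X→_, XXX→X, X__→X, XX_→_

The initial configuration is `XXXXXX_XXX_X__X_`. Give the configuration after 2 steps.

X_XX_XXX_XXX__XX

_XXXX___X___XX__
X_XX_XXX_XXX__XX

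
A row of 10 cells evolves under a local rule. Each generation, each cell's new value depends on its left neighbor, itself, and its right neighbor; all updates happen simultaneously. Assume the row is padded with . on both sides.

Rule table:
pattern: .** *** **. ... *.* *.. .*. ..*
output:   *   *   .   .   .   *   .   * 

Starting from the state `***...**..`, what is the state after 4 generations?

generation 1: **.*.**.*.
generation 2: *....*...*
generation 3: .*..*.*.*.
generation 4: *.**.....*

*.**.....*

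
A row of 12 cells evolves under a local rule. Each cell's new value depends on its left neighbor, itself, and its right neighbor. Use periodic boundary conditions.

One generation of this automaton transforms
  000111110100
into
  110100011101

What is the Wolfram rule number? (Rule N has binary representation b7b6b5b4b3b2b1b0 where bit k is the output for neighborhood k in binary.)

position 4: 111 → 0  (bit 7 = 0)
position 7: 110 → 1  (bit 6 = 1)
position 8: 101 → 1  (bit 5 = 1)
position 10: 100 → 0  (bit 4 = 0)
position 3: 011 → 1  (bit 3 = 1)
position 9: 010 → 1  (bit 2 = 1)
position 2: 001 → 0  (bit 1 = 0)
position 0: 000 → 1  (bit 0 = 1)
bits b7..b0 = 01101101 = 109

109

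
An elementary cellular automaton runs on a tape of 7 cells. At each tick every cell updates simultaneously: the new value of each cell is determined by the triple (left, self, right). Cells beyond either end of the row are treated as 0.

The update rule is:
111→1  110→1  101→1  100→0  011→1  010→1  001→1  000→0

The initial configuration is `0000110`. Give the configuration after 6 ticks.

1111110

0001110
0011110
0111110
1111110
1111110  (fixed point — unchanged through tick 6)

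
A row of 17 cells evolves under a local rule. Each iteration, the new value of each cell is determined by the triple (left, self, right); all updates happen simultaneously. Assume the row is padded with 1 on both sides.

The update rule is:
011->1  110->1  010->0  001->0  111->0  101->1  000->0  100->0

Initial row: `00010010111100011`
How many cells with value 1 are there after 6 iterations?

iteration 1: 00000001100100010
iteration 2: 00000001100000001
iteration 3: 00000001100000001  (fixed point — unchanged through iteration 6)
count of 1: 3

3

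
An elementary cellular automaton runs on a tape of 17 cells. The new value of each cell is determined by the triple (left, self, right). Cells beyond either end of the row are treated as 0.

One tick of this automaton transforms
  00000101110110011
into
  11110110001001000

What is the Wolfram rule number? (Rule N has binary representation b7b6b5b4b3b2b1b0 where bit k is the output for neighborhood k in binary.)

position 8: 111 → 0  (bit 7 = 0)
position 9: 110 → 0  (bit 6 = 0)
position 6: 101 → 1  (bit 5 = 1)
position 13: 100 → 1  (bit 4 = 1)
position 7: 011 → 0  (bit 3 = 0)
position 5: 010 → 1  (bit 2 = 1)
position 4: 001 → 0  (bit 1 = 0)
position 0: 000 → 1  (bit 0 = 1)
bits b7..b0 = 00110101 = 53

53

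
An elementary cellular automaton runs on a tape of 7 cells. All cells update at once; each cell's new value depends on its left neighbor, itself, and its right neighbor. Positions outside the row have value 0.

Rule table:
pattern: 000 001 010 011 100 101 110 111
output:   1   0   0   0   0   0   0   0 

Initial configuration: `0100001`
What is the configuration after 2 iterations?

0001100
1100001

1100001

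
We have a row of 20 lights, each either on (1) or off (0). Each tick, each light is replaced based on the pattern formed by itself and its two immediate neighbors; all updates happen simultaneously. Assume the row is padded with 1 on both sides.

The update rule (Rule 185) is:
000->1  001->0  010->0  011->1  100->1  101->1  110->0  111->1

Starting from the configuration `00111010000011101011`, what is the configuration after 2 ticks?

01101011110110101111

10110101111011010111
01101011110110101111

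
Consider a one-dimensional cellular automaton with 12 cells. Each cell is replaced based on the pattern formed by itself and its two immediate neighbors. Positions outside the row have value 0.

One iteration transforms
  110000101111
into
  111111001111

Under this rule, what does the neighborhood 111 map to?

At position 9 the neighborhood is 111; the next row has 1 there.

1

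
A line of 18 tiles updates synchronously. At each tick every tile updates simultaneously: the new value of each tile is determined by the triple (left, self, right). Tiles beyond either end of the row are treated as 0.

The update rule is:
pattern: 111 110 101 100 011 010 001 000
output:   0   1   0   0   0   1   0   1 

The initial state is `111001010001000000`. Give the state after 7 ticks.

001001010101011111
101001010101000001
101001010101011101
101001010101000101
101001010101010101
101001010101010101  (fixed point — unchanged through tick 7)

101001010101010101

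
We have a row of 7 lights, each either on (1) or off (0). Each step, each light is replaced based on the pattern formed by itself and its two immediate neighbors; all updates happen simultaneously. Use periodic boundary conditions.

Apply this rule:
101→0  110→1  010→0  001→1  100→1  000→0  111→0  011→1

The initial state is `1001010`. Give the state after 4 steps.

1111101

0110000
1111000
1001101
1111101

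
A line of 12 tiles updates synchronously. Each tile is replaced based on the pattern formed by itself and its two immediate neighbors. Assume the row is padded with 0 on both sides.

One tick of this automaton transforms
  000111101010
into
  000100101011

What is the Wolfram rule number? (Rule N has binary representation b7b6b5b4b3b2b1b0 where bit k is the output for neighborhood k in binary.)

92

position 4: 111 → 0  (bit 7 = 0)
position 6: 110 → 1  (bit 6 = 1)
position 7: 101 → 0  (bit 5 = 0)
position 11: 100 → 1  (bit 4 = 1)
position 3: 011 → 1  (bit 3 = 1)
position 8: 010 → 1  (bit 2 = 1)
position 2: 001 → 0  (bit 1 = 0)
position 0: 000 → 0  (bit 0 = 0)
bits b7..b0 = 01011100 = 92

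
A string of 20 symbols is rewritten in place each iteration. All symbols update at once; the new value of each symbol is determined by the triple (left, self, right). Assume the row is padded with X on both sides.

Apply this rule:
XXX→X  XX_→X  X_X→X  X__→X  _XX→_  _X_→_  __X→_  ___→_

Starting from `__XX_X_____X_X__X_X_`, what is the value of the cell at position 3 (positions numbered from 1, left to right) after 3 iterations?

X

X__XX_X_____X_X__X_X
XX__XX_X_____X_X__X_
XXX__XX_X_____X_X__X
position 3 holds X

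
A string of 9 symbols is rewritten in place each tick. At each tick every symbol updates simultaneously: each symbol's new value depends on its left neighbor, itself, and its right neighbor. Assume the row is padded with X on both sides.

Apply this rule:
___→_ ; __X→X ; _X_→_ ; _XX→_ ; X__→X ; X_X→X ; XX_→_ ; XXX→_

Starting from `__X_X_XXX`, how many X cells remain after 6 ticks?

4

XX_X_X___
__X_X_X_X
XX_X_X_X_
__X_X_X_X  (repeats tick 2; period 2)
tick 6: __X_X_X_X
count of X: 4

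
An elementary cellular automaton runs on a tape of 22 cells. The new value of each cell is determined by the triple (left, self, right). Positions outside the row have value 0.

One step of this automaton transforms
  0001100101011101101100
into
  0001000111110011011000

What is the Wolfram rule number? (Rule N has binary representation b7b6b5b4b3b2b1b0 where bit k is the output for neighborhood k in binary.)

44

position 12: 111 → 0  (bit 7 = 0)
position 4: 110 → 0  (bit 6 = 0)
position 8: 101 → 1  (bit 5 = 1)
position 5: 100 → 0  (bit 4 = 0)
position 3: 011 → 1  (bit 3 = 1)
position 7: 010 → 1  (bit 2 = 1)
position 2: 001 → 0  (bit 1 = 0)
position 0: 000 → 0  (bit 0 = 0)
bits b7..b0 = 00101100 = 44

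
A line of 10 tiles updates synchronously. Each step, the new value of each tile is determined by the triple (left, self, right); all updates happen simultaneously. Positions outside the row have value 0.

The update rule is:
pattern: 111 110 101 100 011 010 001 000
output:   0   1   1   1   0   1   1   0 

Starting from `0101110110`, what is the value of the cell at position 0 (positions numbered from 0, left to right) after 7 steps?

0

1110011011
0011101101
0100110111
1111011001
0001101111
0010110001
0111011011
position 0 holds 0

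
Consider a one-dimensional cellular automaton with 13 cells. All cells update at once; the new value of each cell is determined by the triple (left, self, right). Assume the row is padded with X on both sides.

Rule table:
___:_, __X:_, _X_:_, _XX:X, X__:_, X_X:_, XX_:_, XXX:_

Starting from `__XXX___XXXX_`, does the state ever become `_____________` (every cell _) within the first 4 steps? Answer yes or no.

__X_____X____
_____________
all cells are _ at step 2

yes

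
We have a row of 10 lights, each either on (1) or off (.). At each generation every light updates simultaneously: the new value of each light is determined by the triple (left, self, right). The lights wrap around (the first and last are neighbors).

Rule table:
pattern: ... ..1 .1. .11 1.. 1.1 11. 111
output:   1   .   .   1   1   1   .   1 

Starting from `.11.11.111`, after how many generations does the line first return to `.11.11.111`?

generation 1: 11.11.111.
generation 2: 1.11.111.1
generation 3: .11.111.11
generation 4: 11.111.11.
generation 5: 1.111.11.1
generation 6: .111.11.11
generation 7: 111.11.11.
generation 8: 11.11.11.1
generation 9: 1.11.11.11
generation 10: .11.11.111

10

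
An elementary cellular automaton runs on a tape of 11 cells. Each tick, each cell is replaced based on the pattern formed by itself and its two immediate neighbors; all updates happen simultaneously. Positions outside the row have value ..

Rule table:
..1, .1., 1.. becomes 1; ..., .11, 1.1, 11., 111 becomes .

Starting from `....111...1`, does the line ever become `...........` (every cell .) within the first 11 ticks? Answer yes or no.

tick 1: ...1...1.11
tick 2: ..111.11...
tick 3: .1......1..
tick 4: 111....111.
tick 5: ...1..1...1
tick 6: ..111111.11
tick 7: .1.........
tick 8: 111........
tick 9: ...1.......
tick 10: ..111......
tick 11: .1...1.....
tick 11 is .1...1....., still not uniform .

no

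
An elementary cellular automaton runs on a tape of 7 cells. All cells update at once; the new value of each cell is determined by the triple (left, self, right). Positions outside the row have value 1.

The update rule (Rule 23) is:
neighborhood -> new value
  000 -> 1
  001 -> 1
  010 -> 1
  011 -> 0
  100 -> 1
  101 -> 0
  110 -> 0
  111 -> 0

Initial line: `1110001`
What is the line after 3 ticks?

0001111

0001110
1110000
0001111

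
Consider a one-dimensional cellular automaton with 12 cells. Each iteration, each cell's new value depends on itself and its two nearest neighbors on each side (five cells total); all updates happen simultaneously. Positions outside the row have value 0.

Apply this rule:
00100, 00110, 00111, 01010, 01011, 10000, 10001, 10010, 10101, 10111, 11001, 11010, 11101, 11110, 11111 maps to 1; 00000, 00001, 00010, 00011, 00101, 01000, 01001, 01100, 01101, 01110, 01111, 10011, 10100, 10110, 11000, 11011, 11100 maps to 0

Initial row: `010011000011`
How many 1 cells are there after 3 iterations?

1

010010010010
010110110110
001000000000
count of 1: 1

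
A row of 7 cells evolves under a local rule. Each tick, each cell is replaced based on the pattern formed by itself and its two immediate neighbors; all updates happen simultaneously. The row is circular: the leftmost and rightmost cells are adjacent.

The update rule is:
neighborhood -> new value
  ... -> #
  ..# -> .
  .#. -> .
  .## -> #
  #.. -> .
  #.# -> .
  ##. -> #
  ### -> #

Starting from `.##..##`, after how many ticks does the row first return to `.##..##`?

1

.##..##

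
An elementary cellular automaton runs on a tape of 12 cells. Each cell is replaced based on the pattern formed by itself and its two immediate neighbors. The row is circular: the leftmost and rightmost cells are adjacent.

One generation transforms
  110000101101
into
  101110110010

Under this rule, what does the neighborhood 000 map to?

1

At position 3 the neighborhood is 000; the next row has 1 there.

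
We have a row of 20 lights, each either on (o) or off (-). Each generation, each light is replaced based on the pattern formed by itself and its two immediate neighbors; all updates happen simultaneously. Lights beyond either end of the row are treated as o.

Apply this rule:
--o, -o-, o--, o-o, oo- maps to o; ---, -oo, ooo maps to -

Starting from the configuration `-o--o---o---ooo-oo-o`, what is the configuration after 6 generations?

o-ooo--oo----oo-oo-o

oooooo-ooo-o--oo-oo-
-----oo--ooooo-oo-oo
o---o-ooo----oo-oo--
oo-ooo--oo--o-oo-ooo
-oo--ooo-ooooo-oo---
o-ooo--oo----oo-oo-o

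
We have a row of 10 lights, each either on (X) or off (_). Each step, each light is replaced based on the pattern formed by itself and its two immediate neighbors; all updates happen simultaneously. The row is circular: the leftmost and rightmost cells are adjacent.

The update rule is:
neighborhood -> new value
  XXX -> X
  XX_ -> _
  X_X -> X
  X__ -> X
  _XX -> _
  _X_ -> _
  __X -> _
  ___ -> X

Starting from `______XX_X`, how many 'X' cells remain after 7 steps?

step 1: XXXXX___X_
step 2: _XXX_XX__X
step 3: X_X_X__X__
step 4: _X_X_X__X_
step 5: __X_X_X__X
step 6: X__X_X_X__
step 7: _X__X_X_X_
count of X: 4

4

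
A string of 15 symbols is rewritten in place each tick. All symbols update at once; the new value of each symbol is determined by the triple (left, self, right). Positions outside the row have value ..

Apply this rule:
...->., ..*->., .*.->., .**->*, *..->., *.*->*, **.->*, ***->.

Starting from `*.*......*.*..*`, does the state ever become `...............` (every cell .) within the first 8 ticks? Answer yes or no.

tick 1: .*........*....
tick 2: ...............
all cells are . at tick 2

yes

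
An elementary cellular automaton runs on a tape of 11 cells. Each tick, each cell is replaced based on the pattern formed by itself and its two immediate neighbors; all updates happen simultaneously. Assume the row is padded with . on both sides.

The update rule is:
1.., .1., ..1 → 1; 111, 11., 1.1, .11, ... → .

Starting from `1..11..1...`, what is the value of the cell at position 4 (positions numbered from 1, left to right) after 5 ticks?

tick 1: 111..1111..
tick 2: ...11....1.
tick 3: ..1..1..111
tick 4: .1111111...
tick 5: 1.......1..
position 4 holds .

.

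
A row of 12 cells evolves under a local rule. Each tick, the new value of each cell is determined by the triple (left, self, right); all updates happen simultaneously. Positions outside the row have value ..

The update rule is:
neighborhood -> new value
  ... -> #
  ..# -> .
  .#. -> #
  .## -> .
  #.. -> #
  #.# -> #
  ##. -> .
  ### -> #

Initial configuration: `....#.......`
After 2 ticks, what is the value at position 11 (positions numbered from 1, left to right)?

###.########
.#.#.######.
position 11 holds #

#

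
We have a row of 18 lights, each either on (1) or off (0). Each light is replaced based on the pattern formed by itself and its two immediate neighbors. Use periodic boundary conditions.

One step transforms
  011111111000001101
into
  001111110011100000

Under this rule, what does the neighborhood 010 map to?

At position 17 the neighborhood is 010; the next row has 0 there.

0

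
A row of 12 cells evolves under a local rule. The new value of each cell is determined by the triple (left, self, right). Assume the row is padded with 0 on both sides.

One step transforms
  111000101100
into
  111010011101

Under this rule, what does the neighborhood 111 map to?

1

At position 1 the neighborhood is 111; the next row has 1 there.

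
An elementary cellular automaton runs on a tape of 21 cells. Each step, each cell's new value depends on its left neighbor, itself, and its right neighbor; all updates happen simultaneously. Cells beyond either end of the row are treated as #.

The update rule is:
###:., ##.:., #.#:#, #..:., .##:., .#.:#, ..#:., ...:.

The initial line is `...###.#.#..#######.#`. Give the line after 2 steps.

......####.........#.
...................##

...................##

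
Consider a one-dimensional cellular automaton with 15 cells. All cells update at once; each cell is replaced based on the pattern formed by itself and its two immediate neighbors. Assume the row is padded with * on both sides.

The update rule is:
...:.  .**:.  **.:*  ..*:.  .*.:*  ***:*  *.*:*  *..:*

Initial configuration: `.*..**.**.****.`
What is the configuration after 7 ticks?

*********..**.*

***..**.**.****
****..**.**.***
*****..**.**.**
******..**.**.*
*******..**.**.
********..**.**
*********..**.*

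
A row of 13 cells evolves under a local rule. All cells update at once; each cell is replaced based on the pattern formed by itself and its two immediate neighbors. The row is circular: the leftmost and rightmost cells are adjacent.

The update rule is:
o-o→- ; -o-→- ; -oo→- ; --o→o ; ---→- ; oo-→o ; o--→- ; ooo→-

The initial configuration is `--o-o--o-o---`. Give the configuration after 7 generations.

-o----o------
o----o-------
----o-------o
---o-------o-
--o-------o--
-o-------o---
o-------o----

o-------o----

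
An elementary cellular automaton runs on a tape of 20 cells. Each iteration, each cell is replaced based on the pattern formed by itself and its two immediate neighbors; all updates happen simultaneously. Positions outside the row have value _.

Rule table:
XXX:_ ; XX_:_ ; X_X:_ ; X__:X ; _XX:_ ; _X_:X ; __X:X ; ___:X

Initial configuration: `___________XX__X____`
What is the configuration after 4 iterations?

XXXXXXXXXXX__XXXXXXX
___________XX_______
XXXXXXXXXXX__XXXXXXX  (repeats iteration 1; period 2)
iteration 4: ___________XX_______

___________XX_______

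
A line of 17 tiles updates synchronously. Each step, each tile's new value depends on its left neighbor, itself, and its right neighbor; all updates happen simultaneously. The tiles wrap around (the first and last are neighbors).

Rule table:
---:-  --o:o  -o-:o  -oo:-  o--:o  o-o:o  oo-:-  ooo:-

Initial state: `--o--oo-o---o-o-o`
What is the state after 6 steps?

-ooo----ooo---o--

step 1: ooooo--ooo-oooooo
step 2: -----oo---o------
step 3: ----o--o-ooo-----
step 4: ---oooooo---o----
step 5: --o------o-ooo---
step 6: -ooo----ooo---o--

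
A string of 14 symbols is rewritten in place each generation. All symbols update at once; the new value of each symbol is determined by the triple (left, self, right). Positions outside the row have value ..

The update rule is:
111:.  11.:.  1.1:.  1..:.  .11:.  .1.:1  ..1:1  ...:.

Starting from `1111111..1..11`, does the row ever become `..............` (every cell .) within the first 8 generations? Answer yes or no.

no

generation 1: ........11.1..
generation 2: .......1...1..
generation 3: ......11..11..
generation 4: .....1...1....
generation 5: ....11..11....
generation 6: ...1...1......
generation 7: ..11..11......
generation 8: .1...1........
generation 8 is .1...1........, still not uniform .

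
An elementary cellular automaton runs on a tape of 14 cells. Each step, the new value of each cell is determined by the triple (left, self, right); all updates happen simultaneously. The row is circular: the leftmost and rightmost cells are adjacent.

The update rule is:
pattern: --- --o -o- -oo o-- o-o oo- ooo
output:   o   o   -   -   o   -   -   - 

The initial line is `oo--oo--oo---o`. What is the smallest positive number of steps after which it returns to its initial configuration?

2

--oo--oo--ooo-
oo--oo--oo---o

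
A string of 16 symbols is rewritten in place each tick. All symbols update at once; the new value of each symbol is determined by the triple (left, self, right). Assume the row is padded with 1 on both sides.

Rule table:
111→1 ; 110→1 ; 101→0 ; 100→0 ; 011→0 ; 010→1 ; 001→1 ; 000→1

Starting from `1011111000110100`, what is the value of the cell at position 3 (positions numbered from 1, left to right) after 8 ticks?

1

1001111011010101
1010111001010100
1010011011010101
1010101001010100
1010101011010101
1010101001010100  (repeats tick 4; period 2)
tick 8: 1010101001010100
position 3 holds 1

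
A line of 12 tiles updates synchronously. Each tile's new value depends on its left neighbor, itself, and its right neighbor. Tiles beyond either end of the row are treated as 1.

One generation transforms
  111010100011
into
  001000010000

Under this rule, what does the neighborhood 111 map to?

0

At position 0 the neighborhood is 111; the next row has 0 there.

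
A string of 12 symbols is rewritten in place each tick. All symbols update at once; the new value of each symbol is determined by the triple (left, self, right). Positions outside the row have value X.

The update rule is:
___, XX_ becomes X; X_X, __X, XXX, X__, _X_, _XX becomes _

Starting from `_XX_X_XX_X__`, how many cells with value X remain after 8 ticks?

2

__X____X____
____XX___XX_
_XX__X_X__X_
__X_________
____XXXXXXX_
_XX_______X_
__X_XXXXX___
________X_X_
count of X: 2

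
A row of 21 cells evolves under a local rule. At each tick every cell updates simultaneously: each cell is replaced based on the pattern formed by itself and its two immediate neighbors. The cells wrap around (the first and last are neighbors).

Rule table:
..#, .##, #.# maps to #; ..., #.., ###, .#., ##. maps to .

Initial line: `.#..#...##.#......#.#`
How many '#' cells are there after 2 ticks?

7

#..#...##.#......#.#.
..#...##.#......#.#.#
count of #: 7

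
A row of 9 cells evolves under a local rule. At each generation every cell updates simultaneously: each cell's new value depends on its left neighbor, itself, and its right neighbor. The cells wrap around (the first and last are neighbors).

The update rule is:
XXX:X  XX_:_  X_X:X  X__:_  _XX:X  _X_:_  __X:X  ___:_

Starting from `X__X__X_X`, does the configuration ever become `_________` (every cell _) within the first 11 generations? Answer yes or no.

__X__X_XX
_X__X_XX_
X__X_XX__
__X_XX__X
_X_XX__X_
X_XX__X__
_XX__X__X
XX__X__X_
X__X__X_X  (repeats generation 0; period 9)
generation 11: _X__X_XX_
generation 11 is _X__X_XX_, still not uniform _

no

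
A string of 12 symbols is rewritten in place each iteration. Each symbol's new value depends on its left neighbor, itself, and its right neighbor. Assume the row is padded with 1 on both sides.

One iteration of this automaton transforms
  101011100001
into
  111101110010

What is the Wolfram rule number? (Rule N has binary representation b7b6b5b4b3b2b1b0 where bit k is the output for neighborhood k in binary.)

position 5: 111 → 1  (bit 7 = 1)
position 0: 110 → 1  (bit 6 = 1)
position 1: 101 → 1  (bit 5 = 1)
position 7: 100 → 1  (bit 4 = 1)
position 4: 011 → 0  (bit 3 = 0)
position 2: 010 → 1  (bit 2 = 1)
position 10: 001 → 1  (bit 1 = 1)
position 8: 000 → 0  (bit 0 = 0)
bits b7..b0 = 11110110 = 246

246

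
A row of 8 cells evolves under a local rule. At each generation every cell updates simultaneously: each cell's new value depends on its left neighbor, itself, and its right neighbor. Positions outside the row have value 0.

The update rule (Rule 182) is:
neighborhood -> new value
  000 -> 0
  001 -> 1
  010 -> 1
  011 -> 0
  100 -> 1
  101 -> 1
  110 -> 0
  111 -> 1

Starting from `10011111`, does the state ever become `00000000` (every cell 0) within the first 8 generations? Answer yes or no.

11101110
01010101
11111111
01111110
10111101
11011011
00100100
01111110
generation 8 is 01111110, still not uniform 0

no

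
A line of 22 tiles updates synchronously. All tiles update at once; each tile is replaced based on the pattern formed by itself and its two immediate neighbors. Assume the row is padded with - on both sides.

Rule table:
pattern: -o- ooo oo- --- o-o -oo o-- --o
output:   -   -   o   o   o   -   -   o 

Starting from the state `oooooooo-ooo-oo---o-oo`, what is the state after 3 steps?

step 1: -------oo--oo-o-oo-o-o
step 2: ooooooo-o-o-oo-o-oo-o-
step 3: ------oo-o-o-oo-o-oo--

------oo-o-o-oo-o-oo--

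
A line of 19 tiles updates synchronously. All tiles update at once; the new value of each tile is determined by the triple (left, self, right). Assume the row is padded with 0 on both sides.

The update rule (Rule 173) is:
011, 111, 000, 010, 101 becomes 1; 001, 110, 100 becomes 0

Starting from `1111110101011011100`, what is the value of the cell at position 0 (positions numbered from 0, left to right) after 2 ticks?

1111101111110111001
1111011111101110001
position 0 holds 1

1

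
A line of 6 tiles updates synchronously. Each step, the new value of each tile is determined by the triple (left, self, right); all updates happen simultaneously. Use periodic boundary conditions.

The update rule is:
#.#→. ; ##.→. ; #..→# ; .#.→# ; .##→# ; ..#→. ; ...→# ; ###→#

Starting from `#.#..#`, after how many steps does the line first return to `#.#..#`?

2

step 1: ..##.#
step 2: #.#..#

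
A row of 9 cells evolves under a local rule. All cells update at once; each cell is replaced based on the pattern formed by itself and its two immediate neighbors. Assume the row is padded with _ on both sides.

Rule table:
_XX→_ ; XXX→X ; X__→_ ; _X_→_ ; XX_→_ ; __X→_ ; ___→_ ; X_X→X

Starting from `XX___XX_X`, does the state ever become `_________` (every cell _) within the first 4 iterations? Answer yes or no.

_______X_
_________
all cells are _ at iteration 2

yes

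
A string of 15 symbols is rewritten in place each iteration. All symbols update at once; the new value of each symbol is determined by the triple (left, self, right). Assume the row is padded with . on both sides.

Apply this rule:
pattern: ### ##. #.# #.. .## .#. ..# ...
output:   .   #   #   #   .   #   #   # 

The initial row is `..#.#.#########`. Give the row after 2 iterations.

######........#
.....##########

.....##########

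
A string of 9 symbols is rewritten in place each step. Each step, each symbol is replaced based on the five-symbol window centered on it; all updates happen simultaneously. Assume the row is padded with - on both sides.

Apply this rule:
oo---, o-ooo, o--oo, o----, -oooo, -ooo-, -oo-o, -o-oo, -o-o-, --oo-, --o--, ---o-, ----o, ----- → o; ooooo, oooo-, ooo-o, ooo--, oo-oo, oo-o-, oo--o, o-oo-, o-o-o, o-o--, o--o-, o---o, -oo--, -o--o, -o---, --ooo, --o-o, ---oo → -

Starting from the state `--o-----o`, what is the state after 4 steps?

oo--o-oo-

ooo-ooooo
-o--oo---
oo-oo-ooo
oo--o-oo-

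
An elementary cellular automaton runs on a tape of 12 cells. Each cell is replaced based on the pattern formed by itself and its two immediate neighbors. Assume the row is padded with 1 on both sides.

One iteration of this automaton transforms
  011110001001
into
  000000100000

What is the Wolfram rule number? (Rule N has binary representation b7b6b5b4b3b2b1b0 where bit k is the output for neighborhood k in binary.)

position 2: 111 → 0  (bit 7 = 0)
position 4: 110 → 0  (bit 6 = 0)
position 0: 101 → 0  (bit 5 = 0)
position 5: 100 → 0  (bit 4 = 0)
position 1: 011 → 0  (bit 3 = 0)
position 8: 010 → 0  (bit 2 = 0)
position 7: 001 → 0  (bit 1 = 0)
position 6: 000 → 1  (bit 0 = 1)
bits b7..b0 = 00000001 = 1

1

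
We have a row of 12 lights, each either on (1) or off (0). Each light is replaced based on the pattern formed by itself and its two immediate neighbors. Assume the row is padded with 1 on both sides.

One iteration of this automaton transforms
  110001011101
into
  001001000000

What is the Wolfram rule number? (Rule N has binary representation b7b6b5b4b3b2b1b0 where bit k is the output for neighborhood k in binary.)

position 0: 111 → 0  (bit 7 = 0)
position 1: 110 → 0  (bit 6 = 0)
position 6: 101 → 0  (bit 5 = 0)
position 2: 100 → 1  (bit 4 = 1)
position 7: 011 → 0  (bit 3 = 0)
position 5: 010 → 1  (bit 2 = 1)
position 4: 001 → 0  (bit 1 = 0)
position 3: 000 → 0  (bit 0 = 0)
bits b7..b0 = 00010100 = 20

20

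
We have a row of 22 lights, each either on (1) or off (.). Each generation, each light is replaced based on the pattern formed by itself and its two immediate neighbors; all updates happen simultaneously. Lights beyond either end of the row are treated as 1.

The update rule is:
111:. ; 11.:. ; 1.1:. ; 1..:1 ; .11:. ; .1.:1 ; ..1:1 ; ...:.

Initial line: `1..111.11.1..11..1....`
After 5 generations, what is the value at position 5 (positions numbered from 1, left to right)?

1

generation 1: .11.......111..1111..1
generation 2: ...1.....1...11....11.
generation 3: 1.111...111.1..1..1...
generation 4: .....1.1....11111111.1
generation 5: 1...11.11..1..........
position 5 holds 1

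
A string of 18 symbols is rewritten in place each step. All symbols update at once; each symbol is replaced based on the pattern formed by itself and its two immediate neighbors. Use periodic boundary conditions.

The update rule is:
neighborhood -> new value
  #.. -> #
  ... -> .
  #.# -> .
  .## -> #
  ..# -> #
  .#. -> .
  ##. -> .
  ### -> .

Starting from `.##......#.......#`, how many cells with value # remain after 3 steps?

.#.#....#.#.....#.
#...#..#...#...#.#
.#.#.##.#.#.#.#..#
count of #: 9

9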